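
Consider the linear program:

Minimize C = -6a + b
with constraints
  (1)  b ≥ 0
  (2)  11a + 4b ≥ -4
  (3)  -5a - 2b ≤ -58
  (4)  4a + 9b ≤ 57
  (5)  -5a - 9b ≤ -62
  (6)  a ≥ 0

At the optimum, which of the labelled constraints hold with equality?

Extreme points and C = -6a + b:
  (57/4, 0) → C = -171/2
  (62/5, 0) → C = -372/5
  (408/37, 53/37) → C = -2395/37
  (398/35, 4/7) → C = -2368/35

The minimum is at (57/4, 0). Substituting into each constraint, equality holds for (1) and (4); the remaining constraints have slack.

(1) and (4)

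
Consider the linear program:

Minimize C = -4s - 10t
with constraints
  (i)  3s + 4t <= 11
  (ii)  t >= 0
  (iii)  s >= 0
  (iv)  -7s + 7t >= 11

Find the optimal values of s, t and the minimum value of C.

s = 0, t = 11/4, minimum C = -55/2

Corner points and C = -4s - 10t:
  (0, 11/4) → C = -55/2
  (33/49, 110/49) → C = -176/7
  (0, 11/7) → C = -110/7

At the optimal vertex, 3s + 4t = 11 and s = 0.
Solving simultaneously gives s = 0, t = 11/4.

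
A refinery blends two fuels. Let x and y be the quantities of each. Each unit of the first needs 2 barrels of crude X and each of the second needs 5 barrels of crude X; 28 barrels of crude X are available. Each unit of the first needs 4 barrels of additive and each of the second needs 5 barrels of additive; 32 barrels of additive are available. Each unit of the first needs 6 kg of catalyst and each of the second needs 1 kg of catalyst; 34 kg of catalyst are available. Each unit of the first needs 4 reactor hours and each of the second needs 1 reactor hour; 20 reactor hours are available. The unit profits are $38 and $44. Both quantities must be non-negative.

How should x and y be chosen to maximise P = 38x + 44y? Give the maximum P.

x = 17/4, y = 3, maximum P = 587/2

Feasible corners and P = 38x + 44y:
  (0, 0) → P = 0
  (0, 28/5) → P = 1232/5
  (5, 0) → P = 190
  (2, 24/5) → P = 1436/5
  (17/4, 3) → P = 587/2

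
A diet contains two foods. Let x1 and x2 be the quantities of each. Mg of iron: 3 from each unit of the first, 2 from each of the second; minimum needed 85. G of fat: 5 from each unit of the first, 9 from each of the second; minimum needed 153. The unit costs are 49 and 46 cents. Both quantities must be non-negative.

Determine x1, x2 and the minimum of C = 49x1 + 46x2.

x1 = 27, x2 = 2, minimum C = 1415

Corner points and C = 49x1 + 46x2:
  (0, 85/2) → C = 1955
  (153/5, 0) → C = 7497/5
  (27, 2) → C = 1415
The feasible region is unbounded (it extends along (0, 1), (1, 0)), but C strictly increases along every unbounded feasible direction, so there is no improving ray and the minimum is attained at a vertex.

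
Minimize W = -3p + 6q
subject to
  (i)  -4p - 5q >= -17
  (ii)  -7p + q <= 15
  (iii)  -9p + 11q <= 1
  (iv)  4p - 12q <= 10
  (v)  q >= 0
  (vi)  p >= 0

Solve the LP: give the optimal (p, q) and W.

Corner points and W = -3p + 6q:
  (182/89, 157/89) → W = 396/89
  (127/34, 7/17) → W = -297/34
  (0, 1/11) → W = 6/11
  (5/2, 0) → W = -15/2
  (0, 0) → W = 0

p = 127/34, q = 7/17, minimum W = -297/34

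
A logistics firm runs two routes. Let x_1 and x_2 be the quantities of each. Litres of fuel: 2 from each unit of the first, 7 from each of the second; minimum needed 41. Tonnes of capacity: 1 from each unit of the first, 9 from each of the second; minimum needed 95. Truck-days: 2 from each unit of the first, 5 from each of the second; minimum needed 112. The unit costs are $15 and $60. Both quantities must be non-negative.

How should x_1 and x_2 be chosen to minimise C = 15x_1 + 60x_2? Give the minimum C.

x_1 = 41, x_2 = 6, minimum C = 975

Extreme points and C = 15x_1 + 60x_2:
  (0, 112/5) → C = 1344
  (95, 0) → C = 1425
  (41, 6) → C = 975
The feasible region is unbounded (it extends along (0, 1), (1, 0)), but C strictly increases along every unbounded feasible direction, so there is no improving ray and the minimum is attained at a vertex.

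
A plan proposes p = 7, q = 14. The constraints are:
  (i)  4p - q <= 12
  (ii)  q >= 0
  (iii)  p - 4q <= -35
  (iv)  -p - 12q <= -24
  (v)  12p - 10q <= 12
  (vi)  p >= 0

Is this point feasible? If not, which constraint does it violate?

not feasible — violates (i)

Constraint (i): 4p - q = 14, which is not ≤ 12. All other constraints are satisfied.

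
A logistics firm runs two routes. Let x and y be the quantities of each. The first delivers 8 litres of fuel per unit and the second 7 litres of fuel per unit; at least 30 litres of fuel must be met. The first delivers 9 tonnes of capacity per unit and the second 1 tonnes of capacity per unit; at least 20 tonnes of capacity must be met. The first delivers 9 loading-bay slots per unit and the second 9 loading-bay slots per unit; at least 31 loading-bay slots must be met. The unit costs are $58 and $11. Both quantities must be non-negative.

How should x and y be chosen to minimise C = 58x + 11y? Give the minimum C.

The feasible region is unbounded (it extends along (0, 1), (1, 0)), but C strictly increases along every unbounded feasible direction, so there is no improving ray and the minimum is attained at a vertex.

The binding constraints are 8x + 7y = 30 and 9x + y = 20.
Solving simultaneously gives x = 2, y = 2.

x = 2, y = 2, minimum C = 138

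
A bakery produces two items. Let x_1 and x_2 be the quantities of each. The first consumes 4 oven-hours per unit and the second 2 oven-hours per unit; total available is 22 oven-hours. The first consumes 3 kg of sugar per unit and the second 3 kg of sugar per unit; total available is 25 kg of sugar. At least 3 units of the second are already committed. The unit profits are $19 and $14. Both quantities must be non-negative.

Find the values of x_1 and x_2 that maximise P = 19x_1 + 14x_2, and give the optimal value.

The optimum lies where 4x_1 + 2x_2 = 22 and 3x_1 + 3x_2 = 25.
Solving simultaneously gives x_1 = 8/3, x_2 = 17/3.

x_1 = 8/3, x_2 = 17/3, maximum P = 130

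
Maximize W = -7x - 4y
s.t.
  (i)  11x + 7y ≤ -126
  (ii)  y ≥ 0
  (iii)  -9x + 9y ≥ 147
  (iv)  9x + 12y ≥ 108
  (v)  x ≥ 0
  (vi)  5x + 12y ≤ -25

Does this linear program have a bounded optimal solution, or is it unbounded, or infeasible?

infeasible

The boundaries x = 0 and 5x + 12y = -25 meet at (0, -25/12), but that point violates 11x + 7y ≤ -126. Every candidate vertex is excluded by some other constraint, so the feasible region is empty.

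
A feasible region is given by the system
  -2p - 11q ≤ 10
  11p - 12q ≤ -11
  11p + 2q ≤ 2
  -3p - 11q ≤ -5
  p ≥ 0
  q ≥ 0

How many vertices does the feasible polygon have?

The feasible vertices (each the meet of two boundaries and inside every other half-plane) are:
  (1/77, 13/14)
  (0, 11/12)
  (0, 1)

3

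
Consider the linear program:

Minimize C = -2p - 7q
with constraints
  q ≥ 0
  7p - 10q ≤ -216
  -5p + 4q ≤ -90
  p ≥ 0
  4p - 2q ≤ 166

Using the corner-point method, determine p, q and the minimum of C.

Feasible corners and C = -2p - 7q:
  (882/11, 855/11) → C = -7749/11
  (1046/13, 1013/13) → C = -9183/13
  (242/3, 235/3) → C = -2129/3

The optimum lies where -5p + 4q = -90 and 4p - 2q = 166.
Solving simultaneously gives p = 242/3, q = 235/3.

p = 242/3, q = 235/3, minimum C = -2129/3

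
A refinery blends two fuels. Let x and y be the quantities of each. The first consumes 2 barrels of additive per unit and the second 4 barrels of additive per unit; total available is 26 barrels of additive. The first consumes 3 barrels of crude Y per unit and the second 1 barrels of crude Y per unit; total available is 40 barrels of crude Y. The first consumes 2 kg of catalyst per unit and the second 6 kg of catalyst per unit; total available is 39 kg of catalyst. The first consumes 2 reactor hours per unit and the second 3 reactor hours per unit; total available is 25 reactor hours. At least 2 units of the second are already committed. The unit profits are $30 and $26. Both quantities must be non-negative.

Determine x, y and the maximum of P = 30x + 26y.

Feasible corners and P = 30x + 26y:
  (0, 13/2) → P = 169
  (0, 2) → P = 52
  (9, 2) → P = 322

At the optimal vertex, 2x + 4y = 26 and y = 2.
Solving simultaneously gives x = 9, y = 2.

x = 9, y = 2, maximum P = 322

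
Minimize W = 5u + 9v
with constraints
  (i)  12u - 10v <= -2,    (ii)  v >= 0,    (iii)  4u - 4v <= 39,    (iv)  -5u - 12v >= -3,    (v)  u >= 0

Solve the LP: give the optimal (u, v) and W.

Extreme points and W = 5u + 9v:
  (3/97, 23/97) → W = 222/97
  (0, 1/5) → W = 9/5
  (0, 1/4) → W = 9/4

u = 0, v = 1/5, minimum W = 9/5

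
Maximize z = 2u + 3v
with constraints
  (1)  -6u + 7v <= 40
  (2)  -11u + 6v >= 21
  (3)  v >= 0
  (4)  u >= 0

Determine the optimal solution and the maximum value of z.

u = 93/41, v = 314/41, maximum z = 1128/41

Vertices and z = 2u + 3v:
  (93/41, 314/41) → z = 1128/41
  (0, 40/7) → z = 120/7
  (0, 7/2) → z = 21/2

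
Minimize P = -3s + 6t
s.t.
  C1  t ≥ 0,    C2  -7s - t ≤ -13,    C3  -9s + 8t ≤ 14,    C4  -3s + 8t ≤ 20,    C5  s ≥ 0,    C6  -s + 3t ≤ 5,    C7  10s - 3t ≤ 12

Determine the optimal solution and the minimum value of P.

s = 51/31, t = 46/31, minimum P = 123/31

Corner points and P = -3s + 6t:
  (17/11, 24/11) → P = 93/11
  (51/31, 46/31) → P = 123/31
  (17/9, 62/27) → P = 73/9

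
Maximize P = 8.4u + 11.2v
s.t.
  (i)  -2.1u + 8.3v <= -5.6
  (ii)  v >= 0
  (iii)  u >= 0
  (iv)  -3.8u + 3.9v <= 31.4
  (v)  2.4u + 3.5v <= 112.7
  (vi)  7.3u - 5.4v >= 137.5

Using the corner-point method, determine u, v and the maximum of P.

u = 1127/24, v = 0, maximum P = 7889/20

Feasible corners and P = 8.4u + 11.2v:
  (95501/2727, 7441/909) → P = 116914/303
  (111101/4925, 24787/4925) → P = 6054314/24625
  (1127/24, 0) → P = 7889/20
  (1375/73, 0) → P = 11550/73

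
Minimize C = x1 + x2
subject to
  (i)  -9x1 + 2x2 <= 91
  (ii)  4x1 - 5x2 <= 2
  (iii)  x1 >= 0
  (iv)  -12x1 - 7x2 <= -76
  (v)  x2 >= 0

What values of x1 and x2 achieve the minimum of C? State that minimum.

x1 = 197/44, x2 = 35/11, minimum C = 337/44

Extreme points and C = x1 + x2:
  (0, 91/2) → C = 91/2
  (197/44, 35/11) → C = 337/44
  (0, 76/7) → C = 76/7
The feasible region is unbounded (it extends along (5, 4), (2, 9)), but C strictly increases along every unbounded feasible direction, so there is no improving ray and the minimum is attained at a vertex.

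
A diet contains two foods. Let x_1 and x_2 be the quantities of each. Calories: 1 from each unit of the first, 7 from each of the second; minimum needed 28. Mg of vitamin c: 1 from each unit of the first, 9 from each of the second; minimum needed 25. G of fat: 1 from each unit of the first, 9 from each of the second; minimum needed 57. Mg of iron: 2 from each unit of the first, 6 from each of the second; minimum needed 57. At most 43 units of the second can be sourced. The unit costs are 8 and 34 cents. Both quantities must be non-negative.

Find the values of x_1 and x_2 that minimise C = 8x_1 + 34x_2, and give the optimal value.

x_1 = 57/4, x_2 = 19/4, minimum C = 551/2

Feasible corners and C = 8x_1 + 34x_2:
  (0, 19/2) → C = 323
  (0, 43) → C = 1462
  (57, 0) → C = 456
  (57/4, 19/4) → C = 551/2
The feasible region is unbounded (it extends along (1, 0)), but C strictly increases along every unbounded feasible direction, so there is no improving ray and the minimum is attained at a vertex.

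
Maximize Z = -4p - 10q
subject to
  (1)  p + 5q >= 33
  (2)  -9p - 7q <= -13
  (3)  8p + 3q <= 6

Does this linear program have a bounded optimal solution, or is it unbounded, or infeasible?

bounded optimum

Feasible corners and Z = -4p - 10q:
  (-83/19, 142/19) → Z = -1088/19
  (-69/37, 258/37) → Z = -2304/37
The feasible region has finitely many vertices and no improving ray; the maximum is -1088/19 at (-83/19, 142/19).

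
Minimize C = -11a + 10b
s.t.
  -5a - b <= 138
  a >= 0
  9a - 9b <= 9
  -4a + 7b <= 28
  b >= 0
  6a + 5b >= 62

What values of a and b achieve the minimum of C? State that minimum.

At the optimal vertex, 9a - 9b = 9 and -4a + 7b = 28.
Solving simultaneously gives a = 35/3, b = 32/3.

a = 35/3, b = 32/3, minimum C = -65/3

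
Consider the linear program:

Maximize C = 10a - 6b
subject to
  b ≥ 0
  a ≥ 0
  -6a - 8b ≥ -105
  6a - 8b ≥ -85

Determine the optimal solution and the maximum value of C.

Feasible corners and C = 10a - 6b:
  (0, 0) → C = 0
  (35/2, 0) → C = 175
  (0, 85/8) → C = -255/4
  (5/3, 95/8) → C = -655/12

The binding constraints are b = 0 and -6a - 8b = -105.
Solving simultaneously gives a = 35/2, b = 0.

a = 35/2, b = 0, maximum C = 175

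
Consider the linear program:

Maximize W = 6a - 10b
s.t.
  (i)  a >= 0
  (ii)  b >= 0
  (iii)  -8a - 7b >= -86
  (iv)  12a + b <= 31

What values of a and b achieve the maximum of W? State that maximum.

a = 31/12, b = 0, maximum W = 31/2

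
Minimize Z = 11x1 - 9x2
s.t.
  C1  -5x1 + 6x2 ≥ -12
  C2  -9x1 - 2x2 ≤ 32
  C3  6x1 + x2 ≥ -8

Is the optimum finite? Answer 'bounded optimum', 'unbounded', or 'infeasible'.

From the feasible point (-36/41, -112/41), moving in the direction (-1, 6) keeps every constraint satisfied while Z decreases without bound.

unbounded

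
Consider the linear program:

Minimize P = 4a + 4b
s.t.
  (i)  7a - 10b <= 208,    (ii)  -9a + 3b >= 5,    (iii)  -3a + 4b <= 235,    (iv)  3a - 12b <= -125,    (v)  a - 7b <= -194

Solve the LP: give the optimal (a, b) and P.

a = -869/17, b = 347/17, minimum P = -2088/17

At the optimal vertex, -3a + 4b = 235 and a - 7b = -194.
Solving simultaneously gives a = -869/17, b = 347/17.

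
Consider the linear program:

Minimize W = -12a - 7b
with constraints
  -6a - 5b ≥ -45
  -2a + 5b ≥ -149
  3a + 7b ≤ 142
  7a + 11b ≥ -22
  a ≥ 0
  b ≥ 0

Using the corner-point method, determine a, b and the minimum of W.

a = 15/2, b = 0, minimum W = -90

Corner points and W = -12a - 7b:
  (0, 9) → W = -63
  (15/2, 0) → W = -90
  (0, 0) → W = 0

The binding constraints are -6a - 5b = -45 and b = 0.
Solving simultaneously gives a = 15/2, b = 0.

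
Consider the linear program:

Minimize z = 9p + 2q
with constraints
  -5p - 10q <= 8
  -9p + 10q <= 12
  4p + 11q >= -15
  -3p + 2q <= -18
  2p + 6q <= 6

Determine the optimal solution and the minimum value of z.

Extreme points and z = 9p + 2q:
  (62/15, -43/15) → z = 472/15
  (41/10, -57/20) → z = 156/5
  (60/11, -9/11) → z = 522/11
The feasible region is unbounded (it extends along (3, -1), (11, -4)), but z strictly increases along every unbounded feasible direction, so there is no improving ray and the minimum is attained at a vertex.

p = 41/10, q = -57/20, minimum z = 156/5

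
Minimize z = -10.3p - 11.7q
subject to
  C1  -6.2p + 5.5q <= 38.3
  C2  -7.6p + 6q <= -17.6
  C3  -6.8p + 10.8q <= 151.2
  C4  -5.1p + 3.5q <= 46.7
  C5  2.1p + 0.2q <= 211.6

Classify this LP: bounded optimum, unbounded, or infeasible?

bounded optimum

Extreme points and z = -10.3p - 11.7q:
  (1143/43, 3965/129) → z = -136182/215
  (-85.45, -111.17) → z = 2180.824
  (56376/601, 43910/601) → z = -5472099/3005
The feasible region has finitely many vertices and no improving ray; the minimum is -5472099/3005 at (56376/601, 43910/601).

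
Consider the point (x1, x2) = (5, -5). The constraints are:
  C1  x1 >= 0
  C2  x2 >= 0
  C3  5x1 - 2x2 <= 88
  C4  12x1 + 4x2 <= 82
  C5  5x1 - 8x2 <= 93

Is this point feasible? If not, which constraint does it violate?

not feasible — violates C2

Constraint C2: x2 = -5, which is not ≥ 0. All other constraints are satisfied.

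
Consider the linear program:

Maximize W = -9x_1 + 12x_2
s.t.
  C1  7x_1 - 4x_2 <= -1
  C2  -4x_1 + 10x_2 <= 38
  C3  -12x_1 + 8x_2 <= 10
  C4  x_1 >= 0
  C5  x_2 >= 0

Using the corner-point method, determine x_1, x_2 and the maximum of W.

x_1 = 51/22, x_2 = 52/11, maximum W = 789/22

At the optimal vertex, -4x_1 + 10x_2 = 38 and -12x_1 + 8x_2 = 10.
Solving simultaneously gives x_1 = 51/22, x_2 = 52/11.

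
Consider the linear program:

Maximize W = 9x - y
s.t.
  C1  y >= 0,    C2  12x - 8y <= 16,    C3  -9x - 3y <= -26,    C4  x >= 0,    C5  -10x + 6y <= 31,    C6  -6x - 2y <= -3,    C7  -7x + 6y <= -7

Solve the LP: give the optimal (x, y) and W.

Feasible corners and W = 9x - y:
  (64/27, 14/9) → W = 178/9
  (5/2, 7/4) → W = 83/4
  (59/25, 119/75) → W = 1474/75

The optimum lies where 12x - 8y = 16 and -7x + 6y = -7.
Solving simultaneously gives x = 5/2, y = 7/4.

x = 5/2, y = 7/4, maximum W = 83/4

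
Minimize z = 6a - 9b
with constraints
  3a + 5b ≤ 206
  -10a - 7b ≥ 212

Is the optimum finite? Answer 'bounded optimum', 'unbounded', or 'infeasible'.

unbounded

From the feasible point (-2502/29, 2696/29), moving in the direction (-5, 3) keeps every constraint satisfied while z decreases without bound.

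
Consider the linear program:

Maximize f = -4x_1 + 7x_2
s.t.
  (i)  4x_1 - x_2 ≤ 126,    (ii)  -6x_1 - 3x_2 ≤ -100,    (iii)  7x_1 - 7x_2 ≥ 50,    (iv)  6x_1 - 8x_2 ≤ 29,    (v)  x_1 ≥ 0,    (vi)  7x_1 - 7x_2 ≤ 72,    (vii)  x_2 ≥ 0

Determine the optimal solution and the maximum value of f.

At the optimal vertex, 4x_1 - x_2 = 126 and 7x_1 - 7x_2 = 50.
Solving simultaneously gives x_1 = 832/21, x_2 = 682/21.

x_1 = 832/21, x_2 = 682/21, maximum f = 482/7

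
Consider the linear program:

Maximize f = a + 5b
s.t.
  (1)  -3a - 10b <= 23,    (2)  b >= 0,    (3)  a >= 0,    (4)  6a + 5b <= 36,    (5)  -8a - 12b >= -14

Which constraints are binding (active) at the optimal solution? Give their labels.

Feasible corners and f = a + 5b:
  (0, 0) → f = 0
  (7/4, 0) → f = 7/4
  (0, 7/6) → f = 35/6

The maximum is at (0, 7/6). Substituting into each constraint, equality holds for (3) and (5); the remaining constraints have slack.

(3) and (5)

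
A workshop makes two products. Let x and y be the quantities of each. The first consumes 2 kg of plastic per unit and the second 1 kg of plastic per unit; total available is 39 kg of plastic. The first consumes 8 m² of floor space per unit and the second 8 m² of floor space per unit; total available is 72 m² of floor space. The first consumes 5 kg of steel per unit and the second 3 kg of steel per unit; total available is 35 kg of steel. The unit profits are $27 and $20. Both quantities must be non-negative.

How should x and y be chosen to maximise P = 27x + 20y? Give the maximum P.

x = 4, y = 5, maximum P = 208

Vertices and P = 27x + 20y:
  (0, 0) → P = 0
  (0, 9) → P = 180
  (7, 0) → P = 189
  (4, 5) → P = 208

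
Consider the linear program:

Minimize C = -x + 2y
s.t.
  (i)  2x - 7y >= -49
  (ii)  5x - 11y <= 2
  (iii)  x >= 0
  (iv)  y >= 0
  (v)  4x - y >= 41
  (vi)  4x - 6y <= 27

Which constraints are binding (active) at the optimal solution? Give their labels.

(ii) and (vi)

Vertices and C = -x + 2y:
  (168/13, 139/13) → C = 110/13
  (483/16, 125/8) → C = 17/16
  (449/39, 197/39) → C = -55/39
  (285/14, 127/14) → C = -31/14

The minimum is at (285/14, 127/14). Substituting into each constraint, equality holds for (ii) and (vi); the remaining constraints have slack.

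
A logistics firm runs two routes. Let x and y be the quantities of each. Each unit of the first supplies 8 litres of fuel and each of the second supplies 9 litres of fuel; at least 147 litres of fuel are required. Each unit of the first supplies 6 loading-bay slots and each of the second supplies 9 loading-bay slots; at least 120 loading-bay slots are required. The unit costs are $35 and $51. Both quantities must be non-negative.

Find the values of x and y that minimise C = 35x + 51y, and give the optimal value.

x = 27/2, y = 13/3, minimum C = 1387/2

Extreme points and C = 35x + 51y:
  (0, 49/3) → C = 833
  (20, 0) → C = 700
  (27/2, 13/3) → C = 1387/2
The feasible region is unbounded (it extends along (0, 1), (1, 0)), but C strictly increases along every unbounded feasible direction, so there is no improving ray and the minimum is attained at a vertex.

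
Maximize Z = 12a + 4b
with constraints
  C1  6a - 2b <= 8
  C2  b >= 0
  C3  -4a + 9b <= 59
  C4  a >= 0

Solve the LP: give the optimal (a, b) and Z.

At the optimal vertex, 6a - 2b = 8 and -4a + 9b = 59.
Solving simultaneously gives a = 95/23, b = 193/23.

a = 95/23, b = 193/23, maximum Z = 1912/23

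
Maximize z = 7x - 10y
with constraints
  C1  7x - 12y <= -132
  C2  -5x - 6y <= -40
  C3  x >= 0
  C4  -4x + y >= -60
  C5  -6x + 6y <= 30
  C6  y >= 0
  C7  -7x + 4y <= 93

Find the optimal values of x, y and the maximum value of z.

x = 852/41, y = 948/41, maximum z = -3516/41

Extreme points and z = 7x - 10y:
  (852/41, 948/41) → z = -3516/41
  (72/5, 97/5) → z = -466/5
  (65/3, 80/3) → z = -115

At the optimal vertex, 7x - 12y = -132 and -4x + y = -60.
Solving simultaneously gives x = 852/41, y = 948/41.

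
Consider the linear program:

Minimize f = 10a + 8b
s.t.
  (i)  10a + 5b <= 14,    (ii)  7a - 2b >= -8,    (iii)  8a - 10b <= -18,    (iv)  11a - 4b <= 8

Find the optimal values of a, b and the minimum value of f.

a = -22/27, b = 31/27, minimum f = 28/27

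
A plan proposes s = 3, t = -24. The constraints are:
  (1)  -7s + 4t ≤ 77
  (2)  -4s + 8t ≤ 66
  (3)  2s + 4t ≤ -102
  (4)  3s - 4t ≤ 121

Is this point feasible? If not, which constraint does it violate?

Constraint (3): 2s + 4t = -90, which is not ≤ -102. All other constraints are satisfied.

not feasible — violates (3)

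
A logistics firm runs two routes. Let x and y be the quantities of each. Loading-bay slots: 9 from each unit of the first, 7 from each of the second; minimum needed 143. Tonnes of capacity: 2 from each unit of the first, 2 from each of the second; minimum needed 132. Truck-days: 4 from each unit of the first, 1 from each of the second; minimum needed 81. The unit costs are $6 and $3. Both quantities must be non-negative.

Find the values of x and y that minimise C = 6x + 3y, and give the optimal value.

Vertices and C = 6x + 3y:
  (0, 81) → C = 243
  (66, 0) → C = 396
  (5, 61) → C = 213
The feasible region is unbounded (it extends along (0, 1), (1, 0)), but C strictly increases along every unbounded feasible direction, so there is no improving ray and the minimum is attained at a vertex.

At the optimal vertex, 2x + 2y = 132 and 4x + y = 81.
Solving simultaneously gives x = 5, y = 61.

x = 5, y = 61, minimum C = 213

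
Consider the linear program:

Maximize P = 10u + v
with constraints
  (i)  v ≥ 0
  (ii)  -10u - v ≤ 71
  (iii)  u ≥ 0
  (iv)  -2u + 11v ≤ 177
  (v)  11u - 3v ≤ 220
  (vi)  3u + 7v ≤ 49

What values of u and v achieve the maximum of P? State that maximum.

Extreme points and P = 10u + v:
  (0, 0) → P = 0
  (49/3, 0) → P = 490/3
  (0, 7) → P = 7

The optimum lies where v = 0 and 3u + 7v = 49.
Solving simultaneously gives u = 49/3, v = 0.

u = 49/3, v = 0, maximum P = 490/3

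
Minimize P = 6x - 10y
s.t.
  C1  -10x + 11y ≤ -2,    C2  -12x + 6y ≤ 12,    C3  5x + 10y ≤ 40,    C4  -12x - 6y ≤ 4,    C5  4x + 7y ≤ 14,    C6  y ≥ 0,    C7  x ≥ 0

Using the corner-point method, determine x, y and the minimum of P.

x = 28/19, y = 22/19, minimum P = -52/19

The optimum lies where -10x + 11y = -2 and 4x + 7y = 14.
Solving simultaneously gives x = 28/19, y = 22/19.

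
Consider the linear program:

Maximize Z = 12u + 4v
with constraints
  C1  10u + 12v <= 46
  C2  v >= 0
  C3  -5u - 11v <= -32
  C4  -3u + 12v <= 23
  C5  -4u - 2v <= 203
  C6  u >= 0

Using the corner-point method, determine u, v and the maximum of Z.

u = 61/25, v = 9/5, maximum Z = 912/25

Vertices and Z = 12u + 4v:
  (61/25, 9/5) → Z = 912/25
  (23/13, 92/39) → Z = 92/3
  (131/93, 211/93) → Z = 2416/93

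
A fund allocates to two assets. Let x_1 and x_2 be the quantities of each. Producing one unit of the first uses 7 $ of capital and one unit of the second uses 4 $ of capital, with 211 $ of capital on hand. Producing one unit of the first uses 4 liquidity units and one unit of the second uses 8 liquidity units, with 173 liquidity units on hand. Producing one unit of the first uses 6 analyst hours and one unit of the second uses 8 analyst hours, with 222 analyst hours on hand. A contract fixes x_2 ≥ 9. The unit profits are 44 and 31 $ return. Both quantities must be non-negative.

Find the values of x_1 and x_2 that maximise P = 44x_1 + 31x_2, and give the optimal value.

x_1 = 25, x_2 = 9, maximum P = 1379

Feasible corners and P = 44x_1 + 31x_2:
  (0, 173/8) → P = 5363/8
  (0, 9) → P = 279
  (25, 9) → P = 1379
  (49/2, 75/8) → P = 10949/8

At the optimal vertex, 7x_1 + 4x_2 = 211 and 6x_1 + 8x_2 = 222.
Solving simultaneously gives x_1 = 25, x_2 = 9.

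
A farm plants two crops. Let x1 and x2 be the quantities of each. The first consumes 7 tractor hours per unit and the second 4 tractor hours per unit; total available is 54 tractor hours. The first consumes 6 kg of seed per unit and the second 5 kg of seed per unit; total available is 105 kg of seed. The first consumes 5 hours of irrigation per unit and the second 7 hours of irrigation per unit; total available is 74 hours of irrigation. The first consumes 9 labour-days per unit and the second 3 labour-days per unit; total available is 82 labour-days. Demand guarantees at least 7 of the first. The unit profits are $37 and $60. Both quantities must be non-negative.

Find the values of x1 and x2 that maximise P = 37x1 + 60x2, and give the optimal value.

x1 = 7, x2 = 5/4, maximum P = 334

Feasible corners and P = 37x1 + 60x2:
  (54/7, 0) → P = 1998/7
  (7, 0) → P = 259
  (7, 5/4) → P = 334

The binding constraints are 7x1 + 4x2 = 54 and x1 = 7.
Solving simultaneously gives x1 = 7, x2 = 5/4.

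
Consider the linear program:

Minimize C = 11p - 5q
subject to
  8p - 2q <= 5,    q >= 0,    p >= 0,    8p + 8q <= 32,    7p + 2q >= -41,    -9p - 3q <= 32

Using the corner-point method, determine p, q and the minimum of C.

Vertices and C = 11p - 5q:
  (5/8, 0) → C = 55/8
  (13/10, 27/10) → C = 4/5
  (0, 0) → C = 0
  (0, 4) → C = -20

p = 0, q = 4, minimum C = -20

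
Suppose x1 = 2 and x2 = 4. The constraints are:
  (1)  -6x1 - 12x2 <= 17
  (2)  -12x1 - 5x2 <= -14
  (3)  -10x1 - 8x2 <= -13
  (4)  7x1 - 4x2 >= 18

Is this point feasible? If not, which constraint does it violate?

Constraint (4): 7x1 - 4x2 = -2, which is not ≥ 18. All other constraints are satisfied.

not feasible — violates (4)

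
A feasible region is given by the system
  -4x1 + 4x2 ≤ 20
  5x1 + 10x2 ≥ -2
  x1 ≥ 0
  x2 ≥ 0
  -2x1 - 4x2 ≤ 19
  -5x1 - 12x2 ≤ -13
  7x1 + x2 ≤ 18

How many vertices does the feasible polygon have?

4

Of the 20 pairwise boundary intersections, those satisfying every inequality are:
  (0, 5)
  (13/8, 53/8)
  (0, 13/12)
  (203/79, 1/79)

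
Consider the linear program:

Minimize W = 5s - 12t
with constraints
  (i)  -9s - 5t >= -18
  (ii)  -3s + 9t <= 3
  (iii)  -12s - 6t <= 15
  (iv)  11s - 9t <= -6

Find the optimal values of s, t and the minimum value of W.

s = -17/14, t = -1/14, minimum W = -73/14

Extreme points and W = 5s - 12t:
  (-17/14, -1/14) → W = -73/14
  (-3/8, 5/24) → W = -35/8
  (-57/58, -31/58) → W = 3/2

The binding constraints are -3s + 9t = 3 and -12s - 6t = 15.
Solving simultaneously gives s = -17/14, t = -1/14.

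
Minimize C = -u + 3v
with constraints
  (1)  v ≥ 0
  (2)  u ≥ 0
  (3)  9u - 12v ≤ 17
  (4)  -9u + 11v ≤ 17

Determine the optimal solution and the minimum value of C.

u = 17/9, v = 0, minimum C = -17/9

Extreme points and C = -u + 3v:
  (0, 0) → C = 0
  (17/9, 0) → C = -17/9
  (0, 17/11) → C = 51/11
The feasible region is unbounded (it extends along (11, 9), (4, 3)), but C strictly increases along every unbounded feasible direction, so there is no improving ray and the minimum is attained at a vertex.

The binding constraints are v = 0 and 9u - 12v = 17.
Solving simultaneously gives u = 17/9, v = 0.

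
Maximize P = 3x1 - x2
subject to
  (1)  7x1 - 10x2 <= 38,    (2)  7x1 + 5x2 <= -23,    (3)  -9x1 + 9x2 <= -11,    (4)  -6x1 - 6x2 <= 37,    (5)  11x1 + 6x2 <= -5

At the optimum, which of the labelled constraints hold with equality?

(1) and (2)

Vertices and P = 3x1 - x2:
  (-8/21, -61/15) → P = 307/105
  (-71/51, -487/102) → P = 61/102
  (-38/27, -71/27) → P = -43/27
  (-89/36, -133/36) → P = -67/18

The maximum is at (-8/21, -61/15). Substituting into each constraint, equality holds for (1) and (2); the remaining constraints have slack.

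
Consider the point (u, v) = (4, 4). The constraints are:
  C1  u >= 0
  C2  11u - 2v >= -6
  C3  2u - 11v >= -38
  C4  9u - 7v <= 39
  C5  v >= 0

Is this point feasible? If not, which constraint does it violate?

feasible

C1: 4 ≥ 0 ✓
C2: 36 ≥ -6 ✓
C3: -36 ≥ -38 ✓
C4: 8 ≤ 39 ✓
C5: 4 ≥ 0 ✓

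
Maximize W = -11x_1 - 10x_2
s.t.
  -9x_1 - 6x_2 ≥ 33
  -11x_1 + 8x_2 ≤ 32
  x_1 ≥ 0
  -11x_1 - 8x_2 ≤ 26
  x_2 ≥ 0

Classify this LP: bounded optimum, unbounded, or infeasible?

infeasible

The boundaries -11x_1 + 8x_2 = 32 and x_1 = 0 meet at (0, 4), but that point violates -9x_1 - 6x_2 ≥ 33. Every candidate vertex is excluded by some other constraint, so the feasible region is empty.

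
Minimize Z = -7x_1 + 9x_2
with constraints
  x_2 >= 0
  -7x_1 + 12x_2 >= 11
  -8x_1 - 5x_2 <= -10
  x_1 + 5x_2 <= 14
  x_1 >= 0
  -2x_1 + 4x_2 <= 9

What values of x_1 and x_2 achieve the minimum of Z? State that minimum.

x_1 = 113/47, x_2 = 109/47, minimum Z = 190/47

Extreme points and Z = -7x_1 + 9x_2:
  (65/131, 158/131) → Z = 967/131
  (113/47, 109/47) → Z = 190/47
  (0, 2) → Z = 18
  (11/14, 37/14) → Z = 128/7
  (0, 9/4) → Z = 81/4

At the optimal vertex, -7x_1 + 12x_2 = 11 and x_1 + 5x_2 = 14.
Solving simultaneously gives x_1 = 113/47, x_2 = 109/47.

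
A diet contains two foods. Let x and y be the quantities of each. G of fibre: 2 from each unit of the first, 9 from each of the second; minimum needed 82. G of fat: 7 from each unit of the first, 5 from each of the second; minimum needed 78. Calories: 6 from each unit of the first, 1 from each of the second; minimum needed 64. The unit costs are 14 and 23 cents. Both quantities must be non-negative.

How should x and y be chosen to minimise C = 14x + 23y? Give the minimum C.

Vertices and C = 14x + 23y:
  (0, 64) → C = 1472
  (41, 0) → C = 574
  (19/2, 7) → C = 294
The feasible region is unbounded (it extends along (0, 1), (1, 0)), but C strictly increases along every unbounded feasible direction, so there is no improving ray and the minimum is attained at a vertex.

x = 19/2, y = 7, minimum C = 294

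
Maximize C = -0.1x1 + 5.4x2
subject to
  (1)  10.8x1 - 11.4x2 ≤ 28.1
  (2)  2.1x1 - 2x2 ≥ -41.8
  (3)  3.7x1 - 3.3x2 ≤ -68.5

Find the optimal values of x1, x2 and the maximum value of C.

Vertices and C = -0.1x1 + 5.4x2:
  (-26636/117, -17015/78) → C = -1351579/1170
  (-29121/218, -84377/654) → C = -297933/436
  (2, 23) → C = 124

At the optimal vertex, 2.1x1 - 2x2 = -41.8 and 3.7x1 - 3.3x2 = -68.5.
Solving simultaneously gives x1 = 2, x2 = 23.

x1 = 2, x2 = 23, maximum C = 124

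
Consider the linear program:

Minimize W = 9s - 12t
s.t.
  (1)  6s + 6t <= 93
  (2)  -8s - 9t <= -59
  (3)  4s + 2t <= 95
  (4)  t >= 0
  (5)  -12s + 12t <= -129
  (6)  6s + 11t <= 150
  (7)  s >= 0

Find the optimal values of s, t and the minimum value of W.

s = 105/8, t = 19/8, minimum W = 717/8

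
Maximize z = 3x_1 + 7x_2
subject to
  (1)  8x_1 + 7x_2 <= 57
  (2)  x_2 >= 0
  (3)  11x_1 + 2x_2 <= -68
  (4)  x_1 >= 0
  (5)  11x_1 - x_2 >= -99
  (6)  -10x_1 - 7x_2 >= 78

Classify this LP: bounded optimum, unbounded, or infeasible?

The boundaries x_2 = 0 and 11x_1 - x_2 = -99 meet at (-9, 0), but that point violates x_1 ≥ 0. Every candidate vertex is excluded by some other constraint, so the feasible region is empty.

infeasible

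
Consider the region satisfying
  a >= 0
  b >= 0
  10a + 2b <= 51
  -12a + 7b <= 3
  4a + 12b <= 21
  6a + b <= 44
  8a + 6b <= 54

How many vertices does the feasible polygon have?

Of the 21 pairwise boundary intersections, those satisfying every inequality are:
  (0, 0)
  (0, 3/7)
  (51/10, 0)
  (285/56, 3/56)
  (111/172, 66/43)

5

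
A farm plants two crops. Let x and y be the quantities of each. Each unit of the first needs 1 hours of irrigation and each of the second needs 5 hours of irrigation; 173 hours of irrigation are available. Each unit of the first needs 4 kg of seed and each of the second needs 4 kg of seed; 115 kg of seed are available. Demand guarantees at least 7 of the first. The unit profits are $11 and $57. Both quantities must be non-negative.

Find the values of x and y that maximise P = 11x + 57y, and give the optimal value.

The optimum lies where 4x + 4y = 115 and x = 7.
Solving simultaneously gives x = 7, y = 87/4.

x = 7, y = 87/4, maximum P = 5267/4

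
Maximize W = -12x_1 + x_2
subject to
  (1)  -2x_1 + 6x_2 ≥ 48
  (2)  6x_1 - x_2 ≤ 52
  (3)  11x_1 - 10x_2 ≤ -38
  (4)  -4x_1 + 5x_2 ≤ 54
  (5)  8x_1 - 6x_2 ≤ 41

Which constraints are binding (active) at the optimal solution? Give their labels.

(1) and (4)

Feasible corners and W = -12x_1 + x_2:
  (126/23, 226/23) → W = -1286/23
  (-6, 6) → W = 78
  (558/49, 800/49) → W = -5896/49
  (157/13, 266/13) → W = -1618/13

The maximum is at (-6, 6). Substituting into each constraint, equality holds for (1) and (4); the remaining constraints have slack.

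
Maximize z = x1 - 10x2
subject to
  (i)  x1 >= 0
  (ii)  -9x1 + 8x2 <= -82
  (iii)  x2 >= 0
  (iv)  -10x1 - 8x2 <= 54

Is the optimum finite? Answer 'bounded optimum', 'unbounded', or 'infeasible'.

From the feasible point (82/9, 0), moving in the direction (1, 0) keeps every constraint satisfied while z increases without bound.

unbounded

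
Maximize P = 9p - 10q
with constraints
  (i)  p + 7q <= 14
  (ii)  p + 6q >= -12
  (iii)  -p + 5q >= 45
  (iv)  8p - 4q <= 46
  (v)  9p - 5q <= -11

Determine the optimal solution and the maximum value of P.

Feasible corners and P = 9p - 10q:
  (-168, 26) → P = -1772
  (-245/12, 59/12) → P = -2795/12
  (-30, 3) → P = -300

The binding constraints are p + 7q = 14 and -p + 5q = 45.
Solving simultaneously gives p = -245/12, q = 59/12.

p = -245/12, q = 59/12, maximum P = -2795/12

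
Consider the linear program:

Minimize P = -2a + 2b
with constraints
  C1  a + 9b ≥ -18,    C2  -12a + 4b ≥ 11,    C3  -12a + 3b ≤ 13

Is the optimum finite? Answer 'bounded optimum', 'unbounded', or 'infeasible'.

Feasible corners and P = -2a + 2b:
  (-171/112, -205/112) → P = -17/28
  (-57/37, -203/111) → P = -64/111
The feasible region has finitely many vertices and no improving ray; the minimum is -17/28 at (-171/112, -205/112).

bounded optimum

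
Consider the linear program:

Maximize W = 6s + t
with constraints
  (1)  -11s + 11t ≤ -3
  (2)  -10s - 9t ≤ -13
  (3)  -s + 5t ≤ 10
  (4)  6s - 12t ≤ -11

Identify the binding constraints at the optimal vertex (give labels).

Vertices and W = 6s + t:
  (125/44, 113/44) → W = 863/44
  (157/66, 139/66) → W = 1081/66
  (65/18, 49/18) → W = 439/18

The maximum is at (65/18, 49/18). Substituting into each constraint, equality holds for (3) and (4); the remaining constraints have slack.

(3) and (4)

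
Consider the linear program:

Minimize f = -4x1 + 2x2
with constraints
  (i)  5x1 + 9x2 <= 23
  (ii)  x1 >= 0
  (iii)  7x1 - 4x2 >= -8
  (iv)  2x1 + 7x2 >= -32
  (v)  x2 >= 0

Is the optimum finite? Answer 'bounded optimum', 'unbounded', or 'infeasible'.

Vertices and f = -4x1 + 2x2:
  (20/83, 201/83) → f = 322/83
  (23/5, 0) → f = -92/5
  (0, 2) → f = 4
  (0, 0) → f = 0
The feasible region has finitely many vertices and no improving ray; the minimum is -92/5 at (23/5, 0).

bounded optimum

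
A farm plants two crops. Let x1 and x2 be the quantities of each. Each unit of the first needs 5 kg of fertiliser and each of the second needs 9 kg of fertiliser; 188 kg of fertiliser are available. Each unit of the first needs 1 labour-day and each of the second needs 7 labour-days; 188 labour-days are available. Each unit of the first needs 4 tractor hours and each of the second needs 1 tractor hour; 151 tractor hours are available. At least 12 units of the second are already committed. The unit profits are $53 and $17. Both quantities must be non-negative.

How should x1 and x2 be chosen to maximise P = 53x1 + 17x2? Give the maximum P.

x1 = 16, x2 = 12, maximum P = 1052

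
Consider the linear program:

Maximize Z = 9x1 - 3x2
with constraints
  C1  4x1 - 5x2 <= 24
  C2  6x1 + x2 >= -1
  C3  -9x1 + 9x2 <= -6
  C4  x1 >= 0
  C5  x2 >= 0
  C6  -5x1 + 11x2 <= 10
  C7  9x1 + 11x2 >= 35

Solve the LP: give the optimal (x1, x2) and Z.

Corner points and Z = 9x1 - 3x2:
  (6, 0) → Z = 54
  (314/19, 160/19) → Z = 2346/19
  (26/9, 20/9) → Z = 58/3
  (127/60, 29/20) → Z = 147/10
  (35/9, 0) → Z = 35

The binding constraints are 4x1 - 5x2 = 24 and -5x1 + 11x2 = 10.
Solving simultaneously gives x1 = 314/19, x2 = 160/19.

x1 = 314/19, x2 = 160/19, maximum Z = 2346/19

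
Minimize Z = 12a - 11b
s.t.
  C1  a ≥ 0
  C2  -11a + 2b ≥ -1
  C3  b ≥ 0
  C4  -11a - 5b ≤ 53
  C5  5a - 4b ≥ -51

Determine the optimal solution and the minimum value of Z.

The optimum lies where -11a + 2b = -1 and 5a - 4b = -51.
Solving simultaneously gives a = 53/17, b = 283/17.

a = 53/17, b = 283/17, minimum Z = -2477/17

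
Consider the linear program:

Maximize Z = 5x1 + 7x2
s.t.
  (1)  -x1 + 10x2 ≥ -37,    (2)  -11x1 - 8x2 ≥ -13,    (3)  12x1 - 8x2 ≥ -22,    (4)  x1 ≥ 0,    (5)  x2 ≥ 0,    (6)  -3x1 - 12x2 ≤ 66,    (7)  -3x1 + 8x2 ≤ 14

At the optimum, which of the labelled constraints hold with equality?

Corner points and Z = 5x1 + 7x2:
  (0, 13/8) → Z = 91/8
  (13/11, 0) → Z = 65/11
  (0, 0) → Z = 0

The maximum is at (0, 13/8). Substituting into each constraint, equality holds for (2) and (4); the remaining constraints have slack.

(2) and (4)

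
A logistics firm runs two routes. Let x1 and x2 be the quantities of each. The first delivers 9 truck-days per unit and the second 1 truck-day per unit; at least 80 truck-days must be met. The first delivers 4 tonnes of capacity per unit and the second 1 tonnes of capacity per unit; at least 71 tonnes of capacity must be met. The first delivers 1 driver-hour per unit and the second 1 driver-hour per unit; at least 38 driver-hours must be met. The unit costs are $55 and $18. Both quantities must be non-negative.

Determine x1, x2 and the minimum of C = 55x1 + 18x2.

x1 = 11, x2 = 27, minimum C = 1091

Vertices and C = 55x1 + 18x2:
  (0, 80) → C = 1440
  (38, 0) → C = 2090
  (9/5, 319/5) → C = 6237/5
  (11, 27) → C = 1091
The feasible region is unbounded (it extends along (0, 1), (1, 0)), but C strictly increases along every unbounded feasible direction, so there is no improving ray and the minimum is attained at a vertex.

At the optimal vertex, 4x1 + x2 = 71 and x1 + x2 = 38.
Solving simultaneously gives x1 = 11, x2 = 27.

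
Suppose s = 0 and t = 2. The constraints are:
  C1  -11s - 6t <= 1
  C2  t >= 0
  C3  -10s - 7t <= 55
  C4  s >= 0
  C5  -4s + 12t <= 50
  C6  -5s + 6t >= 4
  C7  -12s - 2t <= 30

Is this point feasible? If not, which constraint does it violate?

C1: -12 ≤ 1 ✓
C2: 2 ≥ 0 ✓
C3: -14 ≤ 55 ✓
C4: 0 ≥ 0 ✓
C5: 24 ≤ 50 ✓
C6: 12 ≥ 4 ✓
C7: -4 ≤ 30 ✓

feasible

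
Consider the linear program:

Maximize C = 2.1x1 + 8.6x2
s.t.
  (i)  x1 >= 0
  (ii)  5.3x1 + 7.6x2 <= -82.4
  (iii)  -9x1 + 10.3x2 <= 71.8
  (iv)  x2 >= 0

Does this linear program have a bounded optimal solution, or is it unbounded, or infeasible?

infeasible

The boundaries x1 = 0 and 5.3x1 + 7.6x2 = -82.4 meet at (0, -206/19), but that point violates x2 ≥ 0. Every candidate vertex is excluded by some other constraint, so the feasible region is empty.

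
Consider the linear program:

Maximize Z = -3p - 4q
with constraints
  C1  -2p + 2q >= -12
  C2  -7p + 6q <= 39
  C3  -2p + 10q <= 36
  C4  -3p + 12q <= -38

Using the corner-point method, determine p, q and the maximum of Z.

p = -75, q = -81, maximum Z = 549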